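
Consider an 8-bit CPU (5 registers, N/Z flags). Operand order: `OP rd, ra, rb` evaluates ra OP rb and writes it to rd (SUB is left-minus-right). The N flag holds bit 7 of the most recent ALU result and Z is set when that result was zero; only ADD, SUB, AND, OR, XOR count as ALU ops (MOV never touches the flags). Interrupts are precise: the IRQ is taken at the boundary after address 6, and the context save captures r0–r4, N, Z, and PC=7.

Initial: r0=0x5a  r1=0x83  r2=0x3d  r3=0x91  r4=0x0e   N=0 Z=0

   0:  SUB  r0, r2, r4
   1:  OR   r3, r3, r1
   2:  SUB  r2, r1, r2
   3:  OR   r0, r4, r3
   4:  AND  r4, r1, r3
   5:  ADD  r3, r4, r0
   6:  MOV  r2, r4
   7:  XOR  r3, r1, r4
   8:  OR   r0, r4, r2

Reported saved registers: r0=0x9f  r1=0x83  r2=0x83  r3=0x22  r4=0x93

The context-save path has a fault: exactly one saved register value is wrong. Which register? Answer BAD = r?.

after  0: r0=0x2f r1=0x83 r2=0x3d r3=0x91 r4=0x0e  N=0 Z=0
after  1: r0=0x2f r1=0x83 r2=0x3d r3=0x93 r4=0x0e  N=1 Z=0
after  2: r0=0x2f r1=0x83 r2=0x46 r3=0x93 r4=0x0e  N=0 Z=0
after  3: r0=0x9f r1=0x83 r2=0x46 r3=0x93 r4=0x0e  N=1 Z=0
after  4: r0=0x9f r1=0x83 r2=0x46 r3=0x93 r4=0x83  N=1 Z=0
after  5: r0=0x9f r1=0x83 r2=0x46 r3=0x22 r4=0x83  N=0 Z=0
after  6: r0=0x9f r1=0x83 r2=0x83 r3=0x22 r4=0x83  N=0 Z=0
-- IRQ taken; context saved, return-PC = 7 --
mismatch: r4: reported 0x93 vs actual 0x83

BAD = r4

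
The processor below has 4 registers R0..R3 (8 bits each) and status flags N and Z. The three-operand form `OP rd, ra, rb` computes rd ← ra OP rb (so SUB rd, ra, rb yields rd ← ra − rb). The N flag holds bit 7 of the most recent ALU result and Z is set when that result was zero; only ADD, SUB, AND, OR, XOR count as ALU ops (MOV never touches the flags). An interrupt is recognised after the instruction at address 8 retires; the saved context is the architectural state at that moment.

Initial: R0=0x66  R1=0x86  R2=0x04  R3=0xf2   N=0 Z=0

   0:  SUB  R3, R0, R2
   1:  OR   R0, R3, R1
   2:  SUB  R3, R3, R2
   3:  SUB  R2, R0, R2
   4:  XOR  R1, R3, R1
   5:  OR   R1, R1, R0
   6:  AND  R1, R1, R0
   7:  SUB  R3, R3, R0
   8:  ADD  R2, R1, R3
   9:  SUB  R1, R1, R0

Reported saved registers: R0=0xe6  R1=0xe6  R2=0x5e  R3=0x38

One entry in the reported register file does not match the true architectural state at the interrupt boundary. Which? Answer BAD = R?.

after  0: R0=0x66 R1=0x86 R2=0x04 R3=0x62  N=0 Z=0
after  1: R0=0xe6 R1=0x86 R2=0x04 R3=0x62  N=1 Z=0
after  2: R0=0xe6 R1=0x86 R2=0x04 R3=0x5e  N=0 Z=0
after  3: R0=0xe6 R1=0x86 R2=0xe2 R3=0x5e  N=1 Z=0
after  4: R0=0xe6 R1=0xd8 R2=0xe2 R3=0x5e  N=1 Z=0
after  5: R0=0xe6 R1=0xfe R2=0xe2 R3=0x5e  N=1 Z=0
after  6: R0=0xe6 R1=0xe6 R2=0xe2 R3=0x5e  N=1 Z=0
after  7: R0=0xe6 R1=0xe6 R2=0xe2 R3=0x78  N=0 Z=0
after  8: R0=0xe6 R1=0xe6 R2=0x5e R3=0x78  N=0 Z=0
-- IRQ taken; context saved, return-PC = 9 --
mismatch: R3: reported 0x38 vs actual 0x78

BAD = R3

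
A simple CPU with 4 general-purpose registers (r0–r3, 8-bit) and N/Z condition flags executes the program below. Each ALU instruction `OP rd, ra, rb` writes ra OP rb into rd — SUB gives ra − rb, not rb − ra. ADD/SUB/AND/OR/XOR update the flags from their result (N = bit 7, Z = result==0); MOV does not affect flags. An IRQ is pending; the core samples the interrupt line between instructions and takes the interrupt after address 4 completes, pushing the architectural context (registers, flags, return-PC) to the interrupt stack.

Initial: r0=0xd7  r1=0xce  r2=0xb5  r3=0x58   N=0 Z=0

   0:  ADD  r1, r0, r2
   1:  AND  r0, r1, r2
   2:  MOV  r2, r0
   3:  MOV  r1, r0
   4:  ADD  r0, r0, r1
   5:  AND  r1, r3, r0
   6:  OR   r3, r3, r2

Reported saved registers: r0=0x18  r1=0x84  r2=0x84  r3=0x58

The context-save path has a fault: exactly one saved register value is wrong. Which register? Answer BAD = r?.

after  0: r0=0xd7 r1=0x8c r2=0xb5 r3=0x58  N=1 Z=0
after  1: r0=0x84 r1=0x8c r2=0xb5 r3=0x58  N=1 Z=0
after  2: r0=0x84 r1=0x8c r2=0x84 r3=0x58  N=1 Z=0
after  3: r0=0x84 r1=0x84 r2=0x84 r3=0x58  N=1 Z=0
after  4: r0=0x08 r1=0x84 r2=0x84 r3=0x58  N=0 Z=0
-- IRQ taken; context saved, return-PC = 5 --
mismatch: r0: reported 0x18 vs actual 0x08

BAD = r0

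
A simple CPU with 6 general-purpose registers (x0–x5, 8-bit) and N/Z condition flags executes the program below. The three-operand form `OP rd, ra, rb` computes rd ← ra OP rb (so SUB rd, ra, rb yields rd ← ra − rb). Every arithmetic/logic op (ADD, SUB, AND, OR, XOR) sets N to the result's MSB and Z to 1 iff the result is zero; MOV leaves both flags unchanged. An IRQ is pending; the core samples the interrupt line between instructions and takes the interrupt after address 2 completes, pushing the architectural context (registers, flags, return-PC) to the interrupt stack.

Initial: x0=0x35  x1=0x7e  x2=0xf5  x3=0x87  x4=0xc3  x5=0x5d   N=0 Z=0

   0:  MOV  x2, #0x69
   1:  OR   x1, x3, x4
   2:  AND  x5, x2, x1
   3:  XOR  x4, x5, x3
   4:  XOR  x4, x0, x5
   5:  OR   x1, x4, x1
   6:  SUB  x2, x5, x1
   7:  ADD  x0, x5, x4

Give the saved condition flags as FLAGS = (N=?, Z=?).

after  0: x0=0x35 x1=0x7e x2=0x69 x3=0x87 x4=0xc3 x5=0x5d  N=0 Z=0
after  1: x0=0x35 x1=0xc7 x2=0x69 x3=0x87 x4=0xc3 x5=0x5d  N=1 Z=0
after  2: x0=0x35 x1=0xc7 x2=0x69 x3=0x87 x4=0xc3 x5=0x41  N=0 Z=0
-- IRQ taken; context saved, return-PC = 3 --

FLAGS = (N=0, Z=0)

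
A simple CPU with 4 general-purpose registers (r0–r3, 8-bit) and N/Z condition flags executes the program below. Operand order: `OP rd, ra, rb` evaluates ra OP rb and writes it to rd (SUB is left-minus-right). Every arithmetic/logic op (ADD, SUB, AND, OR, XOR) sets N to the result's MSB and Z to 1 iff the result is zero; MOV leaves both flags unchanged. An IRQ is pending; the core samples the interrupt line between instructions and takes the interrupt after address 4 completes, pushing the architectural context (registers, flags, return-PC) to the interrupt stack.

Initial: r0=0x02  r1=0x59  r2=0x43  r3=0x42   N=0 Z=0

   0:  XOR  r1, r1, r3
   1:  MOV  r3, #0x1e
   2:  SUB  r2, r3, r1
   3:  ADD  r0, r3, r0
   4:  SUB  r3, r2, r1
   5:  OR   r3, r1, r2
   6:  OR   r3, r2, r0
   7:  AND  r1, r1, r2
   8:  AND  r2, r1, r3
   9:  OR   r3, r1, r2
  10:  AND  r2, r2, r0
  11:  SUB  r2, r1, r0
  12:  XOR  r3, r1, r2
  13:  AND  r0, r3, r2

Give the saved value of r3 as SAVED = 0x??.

after  0: r0=0x02 r1=0x1b r2=0x43 r3=0x42  N=0 Z=0
after  1: r0=0x02 r1=0x1b r2=0x43 r3=0x1e  N=0 Z=0
after  2: r0=0x02 r1=0x1b r2=0x03 r3=0x1e  N=0 Z=0
after  3: r0=0x20 r1=0x1b r2=0x03 r3=0x1e  N=0 Z=0
after  4: r0=0x20 r1=0x1b r2=0x03 r3=0xe8  N=1 Z=0
-- IRQ taken; context saved, return-PC = 5 --

SAVED = 0xe8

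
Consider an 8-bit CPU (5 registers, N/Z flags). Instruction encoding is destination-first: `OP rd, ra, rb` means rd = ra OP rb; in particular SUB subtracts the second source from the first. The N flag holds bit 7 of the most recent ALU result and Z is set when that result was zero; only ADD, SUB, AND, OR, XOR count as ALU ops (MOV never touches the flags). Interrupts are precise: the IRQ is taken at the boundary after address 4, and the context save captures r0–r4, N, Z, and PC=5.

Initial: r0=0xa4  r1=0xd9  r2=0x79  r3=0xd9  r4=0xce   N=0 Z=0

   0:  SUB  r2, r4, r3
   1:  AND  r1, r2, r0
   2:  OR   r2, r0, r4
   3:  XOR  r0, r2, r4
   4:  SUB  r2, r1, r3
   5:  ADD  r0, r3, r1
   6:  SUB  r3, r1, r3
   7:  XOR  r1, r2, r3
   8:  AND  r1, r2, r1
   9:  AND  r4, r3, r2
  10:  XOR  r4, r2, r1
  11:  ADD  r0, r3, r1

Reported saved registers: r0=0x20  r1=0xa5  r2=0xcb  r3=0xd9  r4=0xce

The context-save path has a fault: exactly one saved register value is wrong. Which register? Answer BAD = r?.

after  0: r0=0xa4 r1=0xd9 r2=0xf5 r3=0xd9 r4=0xce  N=1 Z=0
after  1: r0=0xa4 r1=0xa4 r2=0xf5 r3=0xd9 r4=0xce  N=1 Z=0
after  2: r0=0xa4 r1=0xa4 r2=0xee r3=0xd9 r4=0xce  N=1 Z=0
after  3: r0=0x20 r1=0xa4 r2=0xee r3=0xd9 r4=0xce  N=0 Z=0
after  4: r0=0x20 r1=0xa4 r2=0xcb r3=0xd9 r4=0xce  N=1 Z=0
-- IRQ taken; context saved, return-PC = 5 --
mismatch: r1: reported 0xa5 vs actual 0xa4

BAD = r1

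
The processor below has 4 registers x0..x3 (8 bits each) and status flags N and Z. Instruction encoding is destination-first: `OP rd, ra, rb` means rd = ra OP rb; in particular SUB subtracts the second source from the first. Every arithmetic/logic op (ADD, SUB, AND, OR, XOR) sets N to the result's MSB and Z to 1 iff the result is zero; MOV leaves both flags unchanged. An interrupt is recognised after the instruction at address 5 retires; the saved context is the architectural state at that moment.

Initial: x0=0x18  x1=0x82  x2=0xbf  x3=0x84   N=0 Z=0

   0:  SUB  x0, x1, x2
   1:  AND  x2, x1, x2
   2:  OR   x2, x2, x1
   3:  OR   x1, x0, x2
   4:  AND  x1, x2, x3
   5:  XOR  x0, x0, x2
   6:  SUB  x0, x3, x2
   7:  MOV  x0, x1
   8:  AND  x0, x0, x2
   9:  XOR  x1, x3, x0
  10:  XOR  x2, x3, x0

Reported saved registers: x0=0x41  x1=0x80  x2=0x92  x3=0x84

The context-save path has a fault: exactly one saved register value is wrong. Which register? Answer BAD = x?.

after  0: x0=0xc3 x1=0x82 x2=0xbf x3=0x84  N=1 Z=0
after  1: x0=0xc3 x1=0x82 x2=0x82 x3=0x84  N=1 Z=0
after  2: x0=0xc3 x1=0x82 x2=0x82 x3=0x84  N=1 Z=0
after  3: x0=0xc3 x1=0xc3 x2=0x82 x3=0x84  N=1 Z=0
after  4: x0=0xc3 x1=0x80 x2=0x82 x3=0x84  N=1 Z=0
after  5: x0=0x41 x1=0x80 x2=0x82 x3=0x84  N=0 Z=0
-- IRQ taken; context saved, return-PC = 6 --
mismatch: x2: reported 0x92 vs actual 0x82

BAD = x2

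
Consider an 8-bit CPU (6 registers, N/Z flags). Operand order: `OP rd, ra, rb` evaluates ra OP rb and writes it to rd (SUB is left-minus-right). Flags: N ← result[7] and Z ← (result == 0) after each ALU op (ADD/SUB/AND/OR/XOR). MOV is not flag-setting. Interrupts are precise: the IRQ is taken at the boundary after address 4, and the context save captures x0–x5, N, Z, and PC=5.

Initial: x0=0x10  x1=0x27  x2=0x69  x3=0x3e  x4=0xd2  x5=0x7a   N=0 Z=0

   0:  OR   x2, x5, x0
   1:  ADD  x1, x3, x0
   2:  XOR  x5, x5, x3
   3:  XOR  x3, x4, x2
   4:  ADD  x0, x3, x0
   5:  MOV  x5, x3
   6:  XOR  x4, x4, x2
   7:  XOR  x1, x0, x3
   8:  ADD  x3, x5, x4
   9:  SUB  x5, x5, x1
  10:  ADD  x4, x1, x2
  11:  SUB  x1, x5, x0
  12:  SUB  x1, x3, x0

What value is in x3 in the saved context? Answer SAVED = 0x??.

after  0: x0=0x10 x1=0x27 x2=0x7a x3=0x3e x4=0xd2 x5=0x7a  N=0 Z=0
after  1: x0=0x10 x1=0x4e x2=0x7a x3=0x3e x4=0xd2 x5=0x7a  N=0 Z=0
after  2: x0=0x10 x1=0x4e x2=0x7a x3=0x3e x4=0xd2 x5=0x44  N=0 Z=0
after  3: x0=0x10 x1=0x4e x2=0x7a x3=0xa8 x4=0xd2 x5=0x44  N=1 Z=0
after  4: x0=0xb8 x1=0x4e x2=0x7a x3=0xa8 x4=0xd2 x5=0x44  N=1 Z=0
-- IRQ taken; context saved, return-PC = 5 --

SAVED = 0xa8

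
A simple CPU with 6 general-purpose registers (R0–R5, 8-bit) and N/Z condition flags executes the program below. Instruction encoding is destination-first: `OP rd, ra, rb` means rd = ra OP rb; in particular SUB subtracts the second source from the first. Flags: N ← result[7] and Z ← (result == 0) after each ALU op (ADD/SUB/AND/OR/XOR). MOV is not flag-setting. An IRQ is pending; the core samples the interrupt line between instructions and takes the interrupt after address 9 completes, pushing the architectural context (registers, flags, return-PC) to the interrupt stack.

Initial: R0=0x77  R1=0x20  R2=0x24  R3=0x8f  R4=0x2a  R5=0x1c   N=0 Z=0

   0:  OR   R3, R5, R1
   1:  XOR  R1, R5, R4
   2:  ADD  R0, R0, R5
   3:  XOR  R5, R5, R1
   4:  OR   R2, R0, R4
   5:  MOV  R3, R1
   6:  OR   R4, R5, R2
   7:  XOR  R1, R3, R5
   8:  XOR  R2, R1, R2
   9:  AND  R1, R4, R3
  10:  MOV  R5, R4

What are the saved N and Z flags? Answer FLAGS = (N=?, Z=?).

FLAGS = (N=0, Z=0)

after  0: R0=0x77 R1=0x20 R2=0x24 R3=0x3c R4=0x2a R5=0x1c  N=0 Z=0
after  1: R0=0x77 R1=0x36 R2=0x24 R3=0x3c R4=0x2a R5=0x1c  N=0 Z=0
after  2: R0=0x93 R1=0x36 R2=0x24 R3=0x3c R4=0x2a R5=0x1c  N=1 Z=0
after  3: R0=0x93 R1=0x36 R2=0x24 R3=0x3c R4=0x2a R5=0x2a  N=0 Z=0
after  4: R0=0x93 R1=0x36 R2=0xbb R3=0x3c R4=0x2a R5=0x2a  N=1 Z=0
after  5: R0=0x93 R1=0x36 R2=0xbb R3=0x36 R4=0x2a R5=0x2a  N=1 Z=0
after  6: R0=0x93 R1=0x36 R2=0xbb R3=0x36 R4=0xbb R5=0x2a  N=1 Z=0
after  7: R0=0x93 R1=0x1c R2=0xbb R3=0x36 R4=0xbb R5=0x2a  N=0 Z=0
after  8: R0=0x93 R1=0x1c R2=0xa7 R3=0x36 R4=0xbb R5=0x2a  N=1 Z=0
after  9: R0=0x93 R1=0x32 R2=0xa7 R3=0x36 R4=0xbb R5=0x2a  N=0 Z=0
-- IRQ taken; context saved, return-PC = 10 --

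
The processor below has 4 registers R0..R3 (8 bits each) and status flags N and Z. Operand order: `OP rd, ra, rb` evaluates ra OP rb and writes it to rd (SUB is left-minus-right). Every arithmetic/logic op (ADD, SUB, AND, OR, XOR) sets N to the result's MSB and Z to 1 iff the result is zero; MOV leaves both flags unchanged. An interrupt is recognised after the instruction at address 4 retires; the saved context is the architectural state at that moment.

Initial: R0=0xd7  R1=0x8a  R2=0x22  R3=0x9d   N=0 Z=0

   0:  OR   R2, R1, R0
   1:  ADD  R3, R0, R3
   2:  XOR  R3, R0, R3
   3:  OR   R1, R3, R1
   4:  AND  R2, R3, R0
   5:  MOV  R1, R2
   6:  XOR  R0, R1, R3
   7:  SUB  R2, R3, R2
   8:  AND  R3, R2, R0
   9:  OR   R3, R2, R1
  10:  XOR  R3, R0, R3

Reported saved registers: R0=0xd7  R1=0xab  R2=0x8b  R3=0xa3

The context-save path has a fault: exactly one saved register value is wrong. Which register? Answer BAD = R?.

BAD = R2

after  0: R0=0xd7 R1=0x8a R2=0xdf R3=0x9d  N=1 Z=0
after  1: R0=0xd7 R1=0x8a R2=0xdf R3=0x74  N=0 Z=0
after  2: R0=0xd7 R1=0x8a R2=0xdf R3=0xa3  N=1 Z=0
after  3: R0=0xd7 R1=0xab R2=0xdf R3=0xa3  N=1 Z=0
after  4: R0=0xd7 R1=0xab R2=0x83 R3=0xa3  N=1 Z=0
-- IRQ taken; context saved, return-PC = 5 --
mismatch: R2: reported 0x8b vs actual 0x83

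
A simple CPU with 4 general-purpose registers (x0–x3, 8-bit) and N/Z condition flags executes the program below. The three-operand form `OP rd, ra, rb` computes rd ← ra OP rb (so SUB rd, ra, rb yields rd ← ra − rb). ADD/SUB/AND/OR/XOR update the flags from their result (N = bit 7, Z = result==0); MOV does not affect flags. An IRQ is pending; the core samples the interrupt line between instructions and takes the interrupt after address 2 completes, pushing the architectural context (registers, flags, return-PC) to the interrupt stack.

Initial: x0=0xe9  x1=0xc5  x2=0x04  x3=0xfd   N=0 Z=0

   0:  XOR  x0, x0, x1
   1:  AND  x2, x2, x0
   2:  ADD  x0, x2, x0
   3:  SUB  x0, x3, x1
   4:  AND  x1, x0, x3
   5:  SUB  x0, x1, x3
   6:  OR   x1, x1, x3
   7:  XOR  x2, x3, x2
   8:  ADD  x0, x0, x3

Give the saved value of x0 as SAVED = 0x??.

SAVED = 0x30

after  0: x0=0x2c x1=0xc5 x2=0x04 x3=0xfd  N=0 Z=0
after  1: x0=0x2c x1=0xc5 x2=0x04 x3=0xfd  N=0 Z=0
after  2: x0=0x30 x1=0xc5 x2=0x04 x3=0xfd  N=0 Z=0
-- IRQ taken; context saved, return-PC = 3 --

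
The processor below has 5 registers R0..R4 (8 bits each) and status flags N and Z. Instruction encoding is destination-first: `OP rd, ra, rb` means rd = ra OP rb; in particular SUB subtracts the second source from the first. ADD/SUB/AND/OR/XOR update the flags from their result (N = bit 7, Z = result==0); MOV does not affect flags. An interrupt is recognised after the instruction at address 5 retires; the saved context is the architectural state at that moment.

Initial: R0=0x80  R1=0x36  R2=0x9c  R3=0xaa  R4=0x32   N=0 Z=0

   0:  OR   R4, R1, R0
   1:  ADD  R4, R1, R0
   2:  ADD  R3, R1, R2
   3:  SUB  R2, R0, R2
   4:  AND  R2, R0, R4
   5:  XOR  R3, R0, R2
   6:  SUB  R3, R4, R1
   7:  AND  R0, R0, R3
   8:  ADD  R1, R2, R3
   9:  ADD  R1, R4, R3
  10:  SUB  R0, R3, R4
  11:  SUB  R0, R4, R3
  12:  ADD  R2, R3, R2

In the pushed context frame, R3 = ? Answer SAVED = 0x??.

after  0: R0=0x80 R1=0x36 R2=0x9c R3=0xaa R4=0xb6  N=1 Z=0
after  1: R0=0x80 R1=0x36 R2=0x9c R3=0xaa R4=0xb6  N=1 Z=0
after  2: R0=0x80 R1=0x36 R2=0x9c R3=0xd2 R4=0xb6  N=1 Z=0
after  3: R0=0x80 R1=0x36 R2=0xe4 R3=0xd2 R4=0xb6  N=1 Z=0
after  4: R0=0x80 R1=0x36 R2=0x80 R3=0xd2 R4=0xb6  N=1 Z=0
after  5: R0=0x80 R1=0x36 R2=0x80 R3=0x00 R4=0xb6  N=0 Z=1
-- IRQ taken; context saved, return-PC = 6 --

SAVED = 0x00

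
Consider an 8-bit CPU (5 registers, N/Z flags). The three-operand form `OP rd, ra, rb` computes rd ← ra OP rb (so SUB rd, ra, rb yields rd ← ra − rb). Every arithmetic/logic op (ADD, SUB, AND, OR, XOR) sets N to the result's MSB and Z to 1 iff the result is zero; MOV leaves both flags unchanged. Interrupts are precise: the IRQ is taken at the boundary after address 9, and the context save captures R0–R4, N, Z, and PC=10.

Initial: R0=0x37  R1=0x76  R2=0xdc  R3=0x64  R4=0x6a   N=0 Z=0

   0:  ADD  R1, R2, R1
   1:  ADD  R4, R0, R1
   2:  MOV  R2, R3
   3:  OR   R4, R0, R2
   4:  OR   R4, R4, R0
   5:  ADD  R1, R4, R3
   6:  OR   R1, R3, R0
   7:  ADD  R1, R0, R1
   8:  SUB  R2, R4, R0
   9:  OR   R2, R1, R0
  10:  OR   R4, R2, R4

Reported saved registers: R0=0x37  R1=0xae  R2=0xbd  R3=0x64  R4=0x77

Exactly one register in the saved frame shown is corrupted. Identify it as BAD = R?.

after  0: R0=0x37 R1=0x52 R2=0xdc R3=0x64 R4=0x6a  N=0 Z=0
after  1: R0=0x37 R1=0x52 R2=0xdc R3=0x64 R4=0x89  N=1 Z=0
after  2: R0=0x37 R1=0x52 R2=0x64 R3=0x64 R4=0x89  N=1 Z=0
after  3: R0=0x37 R1=0x52 R2=0x64 R3=0x64 R4=0x77  N=0 Z=0
after  4: R0=0x37 R1=0x52 R2=0x64 R3=0x64 R4=0x77  N=0 Z=0
after  5: R0=0x37 R1=0xdb R2=0x64 R3=0x64 R4=0x77  N=1 Z=0
after  6: R0=0x37 R1=0x77 R2=0x64 R3=0x64 R4=0x77  N=0 Z=0
after  7: R0=0x37 R1=0xae R2=0x64 R3=0x64 R4=0x77  N=1 Z=0
after  8: R0=0x37 R1=0xae R2=0x40 R3=0x64 R4=0x77  N=0 Z=0
after  9: R0=0x37 R1=0xae R2=0xbf R3=0x64 R4=0x77  N=1 Z=0
-- IRQ taken; context saved, return-PC = 10 --
mismatch: R2: reported 0xbd vs actual 0xbf

BAD = R2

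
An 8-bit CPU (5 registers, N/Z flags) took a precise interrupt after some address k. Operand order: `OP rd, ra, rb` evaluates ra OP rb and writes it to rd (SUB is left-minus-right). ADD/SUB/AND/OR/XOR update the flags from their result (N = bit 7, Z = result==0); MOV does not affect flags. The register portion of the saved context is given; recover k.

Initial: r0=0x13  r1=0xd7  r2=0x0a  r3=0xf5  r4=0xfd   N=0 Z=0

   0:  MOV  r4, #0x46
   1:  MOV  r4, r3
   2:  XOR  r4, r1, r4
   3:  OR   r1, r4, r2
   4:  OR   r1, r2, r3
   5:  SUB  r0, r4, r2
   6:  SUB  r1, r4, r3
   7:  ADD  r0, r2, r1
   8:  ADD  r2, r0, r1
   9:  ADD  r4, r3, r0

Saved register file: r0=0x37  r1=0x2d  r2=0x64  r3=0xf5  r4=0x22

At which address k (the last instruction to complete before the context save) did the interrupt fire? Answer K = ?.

after  0: r0=0x13 r1=0xd7 r2=0x0a r3=0xf5 r4=0x46  N=0 Z=0
after  1: r0=0x13 r1=0xd7 r2=0x0a r3=0xf5 r4=0xf5  N=0 Z=0
after  2: r0=0x13 r1=0xd7 r2=0x0a r3=0xf5 r4=0x22  N=0 Z=0
after  3: r0=0x13 r1=0x2a r2=0x0a r3=0xf5 r4=0x22  N=0 Z=0
after  4: r0=0x13 r1=0xff r2=0x0a r3=0xf5 r4=0x22  N=1 Z=0
after  5: r0=0x18 r1=0xff r2=0x0a r3=0xf5 r4=0x22  N=0 Z=0
after  6: r0=0x18 r1=0x2d r2=0x0a r3=0xf5 r4=0x22  N=0 Z=0
after  7: r0=0x37 r1=0x2d r2=0x0a r3=0xf5 r4=0x22  N=0 Z=0
after  8: r0=0x37 r1=0x2d r2=0x64 r3=0xf5 r4=0x22  N=0 Z=0
-- IRQ taken; context saved, return-PC = 9 --

K = 8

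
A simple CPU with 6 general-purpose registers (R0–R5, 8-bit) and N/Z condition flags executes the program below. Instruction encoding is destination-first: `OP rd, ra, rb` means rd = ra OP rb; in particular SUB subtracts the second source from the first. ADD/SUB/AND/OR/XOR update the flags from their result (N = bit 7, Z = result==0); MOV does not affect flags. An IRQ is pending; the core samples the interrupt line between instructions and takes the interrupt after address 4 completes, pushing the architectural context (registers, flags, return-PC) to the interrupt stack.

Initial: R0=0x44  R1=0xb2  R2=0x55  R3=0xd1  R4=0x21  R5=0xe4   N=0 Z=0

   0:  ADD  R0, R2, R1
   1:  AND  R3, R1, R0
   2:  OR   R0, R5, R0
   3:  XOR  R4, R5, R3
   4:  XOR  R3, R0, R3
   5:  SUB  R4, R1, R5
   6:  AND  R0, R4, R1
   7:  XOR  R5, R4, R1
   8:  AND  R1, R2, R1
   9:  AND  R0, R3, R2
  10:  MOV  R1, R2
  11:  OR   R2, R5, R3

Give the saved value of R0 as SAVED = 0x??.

SAVED = 0xe7

after  0: R0=0x07 R1=0xb2 R2=0x55 R3=0xd1 R4=0x21 R5=0xe4  N=0 Z=0
after  1: R0=0x07 R1=0xb2 R2=0x55 R3=0x02 R4=0x21 R5=0xe4  N=0 Z=0
after  2: R0=0xe7 R1=0xb2 R2=0x55 R3=0x02 R4=0x21 R5=0xe4  N=1 Z=0
after  3: R0=0xe7 R1=0xb2 R2=0x55 R3=0x02 R4=0xe6 R5=0xe4  N=1 Z=0
after  4: R0=0xe7 R1=0xb2 R2=0x55 R3=0xe5 R4=0xe6 R5=0xe4  N=1 Z=0
-- IRQ taken; context saved, return-PC = 5 --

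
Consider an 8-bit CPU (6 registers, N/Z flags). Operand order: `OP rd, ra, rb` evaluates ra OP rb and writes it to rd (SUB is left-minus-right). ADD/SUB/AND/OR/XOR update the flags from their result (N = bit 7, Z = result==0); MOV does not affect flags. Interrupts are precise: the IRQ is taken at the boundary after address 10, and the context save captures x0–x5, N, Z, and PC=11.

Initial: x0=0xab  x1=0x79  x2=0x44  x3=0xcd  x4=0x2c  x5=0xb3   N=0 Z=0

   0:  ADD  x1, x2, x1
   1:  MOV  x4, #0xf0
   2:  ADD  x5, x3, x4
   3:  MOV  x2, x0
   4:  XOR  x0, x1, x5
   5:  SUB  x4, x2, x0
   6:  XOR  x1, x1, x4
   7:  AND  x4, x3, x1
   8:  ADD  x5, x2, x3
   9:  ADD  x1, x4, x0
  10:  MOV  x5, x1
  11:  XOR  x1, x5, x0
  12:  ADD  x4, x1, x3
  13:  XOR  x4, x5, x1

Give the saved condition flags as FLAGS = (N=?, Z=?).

after  0: x0=0xab x1=0xbd x2=0x44 x3=0xcd x4=0x2c x5=0xb3  N=1 Z=0
after  1: x0=0xab x1=0xbd x2=0x44 x3=0xcd x4=0xf0 x5=0xb3  N=1 Z=0
after  2: x0=0xab x1=0xbd x2=0x44 x3=0xcd x4=0xf0 x5=0xbd  N=1 Z=0
after  3: x0=0xab x1=0xbd x2=0xab x3=0xcd x4=0xf0 x5=0xbd  N=1 Z=0
after  4: x0=0x00 x1=0xbd x2=0xab x3=0xcd x4=0xf0 x5=0xbd  N=0 Z=1
after  5: x0=0x00 x1=0xbd x2=0xab x3=0xcd x4=0xab x5=0xbd  N=1 Z=0
after  6: x0=0x00 x1=0x16 x2=0xab x3=0xcd x4=0xab x5=0xbd  N=0 Z=0
after  7: x0=0x00 x1=0x16 x2=0xab x3=0xcd x4=0x04 x5=0xbd  N=0 Z=0
after  8: x0=0x00 x1=0x16 x2=0xab x3=0xcd x4=0x04 x5=0x78  N=0 Z=0
after  9: x0=0x00 x1=0x04 x2=0xab x3=0xcd x4=0x04 x5=0x78  N=0 Z=0
after 10: x0=0x00 x1=0x04 x2=0xab x3=0xcd x4=0x04 x5=0x04  N=0 Z=0
-- IRQ taken; context saved, return-PC = 11 --

FLAGS = (N=0, Z=0)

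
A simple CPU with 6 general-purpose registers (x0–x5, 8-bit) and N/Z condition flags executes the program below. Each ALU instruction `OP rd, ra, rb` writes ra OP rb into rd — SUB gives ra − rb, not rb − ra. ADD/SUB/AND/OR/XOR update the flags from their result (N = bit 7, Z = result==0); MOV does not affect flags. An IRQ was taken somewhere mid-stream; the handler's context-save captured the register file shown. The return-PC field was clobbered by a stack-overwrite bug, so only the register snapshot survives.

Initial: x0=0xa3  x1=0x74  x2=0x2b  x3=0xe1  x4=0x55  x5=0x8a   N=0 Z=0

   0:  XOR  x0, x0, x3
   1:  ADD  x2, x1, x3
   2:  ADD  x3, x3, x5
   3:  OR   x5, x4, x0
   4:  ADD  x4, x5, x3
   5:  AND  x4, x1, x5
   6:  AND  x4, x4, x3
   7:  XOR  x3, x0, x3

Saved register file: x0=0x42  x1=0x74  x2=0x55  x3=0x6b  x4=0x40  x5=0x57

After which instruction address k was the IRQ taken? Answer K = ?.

K = 6

after  0: x0=0x42 x1=0x74 x2=0x2b x3=0xe1 x4=0x55 x5=0x8a  N=0 Z=0
after  1: x0=0x42 x1=0x74 x2=0x55 x3=0xe1 x4=0x55 x5=0x8a  N=0 Z=0
after  2: x0=0x42 x1=0x74 x2=0x55 x3=0x6b x4=0x55 x5=0x8a  N=0 Z=0
after  3: x0=0x42 x1=0x74 x2=0x55 x3=0x6b x4=0x55 x5=0x57  N=0 Z=0
after  4: x0=0x42 x1=0x74 x2=0x55 x3=0x6b x4=0xc2 x5=0x57  N=1 Z=0
after  5: x0=0x42 x1=0x74 x2=0x55 x3=0x6b x4=0x54 x5=0x57  N=0 Z=0
after  6: x0=0x42 x1=0x74 x2=0x55 x3=0x6b x4=0x40 x5=0x57  N=0 Z=0
-- IRQ taken; context saved, return-PC = 7 --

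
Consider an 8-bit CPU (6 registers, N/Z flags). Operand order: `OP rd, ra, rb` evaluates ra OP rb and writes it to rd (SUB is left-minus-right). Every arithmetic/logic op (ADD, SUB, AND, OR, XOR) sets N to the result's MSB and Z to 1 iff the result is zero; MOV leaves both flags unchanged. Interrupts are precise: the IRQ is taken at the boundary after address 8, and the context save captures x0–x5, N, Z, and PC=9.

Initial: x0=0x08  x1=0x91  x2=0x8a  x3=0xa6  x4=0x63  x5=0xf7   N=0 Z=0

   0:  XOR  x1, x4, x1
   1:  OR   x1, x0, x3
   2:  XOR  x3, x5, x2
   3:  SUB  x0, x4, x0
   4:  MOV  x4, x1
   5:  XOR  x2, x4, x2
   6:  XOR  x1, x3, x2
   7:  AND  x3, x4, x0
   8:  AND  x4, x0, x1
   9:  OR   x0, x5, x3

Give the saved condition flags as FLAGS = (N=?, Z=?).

after  0: x0=0x08 x1=0xf2 x2=0x8a x3=0xa6 x4=0x63 x5=0xf7  N=1 Z=0
after  1: x0=0x08 x1=0xae x2=0x8a x3=0xa6 x4=0x63 x5=0xf7  N=1 Z=0
after  2: x0=0x08 x1=0xae x2=0x8a x3=0x7d x4=0x63 x5=0xf7  N=0 Z=0
after  3: x0=0x5b x1=0xae x2=0x8a x3=0x7d x4=0x63 x5=0xf7  N=0 Z=0
after  4: x0=0x5b x1=0xae x2=0x8a x3=0x7d x4=0xae x5=0xf7  N=0 Z=0
after  5: x0=0x5b x1=0xae x2=0x24 x3=0x7d x4=0xae x5=0xf7  N=0 Z=0
after  6: x0=0x5b x1=0x59 x2=0x24 x3=0x7d x4=0xae x5=0xf7  N=0 Z=0
after  7: x0=0x5b x1=0x59 x2=0x24 x3=0x0a x4=0xae x5=0xf7  N=0 Z=0
after  8: x0=0x5b x1=0x59 x2=0x24 x3=0x0a x4=0x59 x5=0xf7  N=0 Z=0
-- IRQ taken; context saved, return-PC = 9 --

FLAGS = (N=0, Z=0)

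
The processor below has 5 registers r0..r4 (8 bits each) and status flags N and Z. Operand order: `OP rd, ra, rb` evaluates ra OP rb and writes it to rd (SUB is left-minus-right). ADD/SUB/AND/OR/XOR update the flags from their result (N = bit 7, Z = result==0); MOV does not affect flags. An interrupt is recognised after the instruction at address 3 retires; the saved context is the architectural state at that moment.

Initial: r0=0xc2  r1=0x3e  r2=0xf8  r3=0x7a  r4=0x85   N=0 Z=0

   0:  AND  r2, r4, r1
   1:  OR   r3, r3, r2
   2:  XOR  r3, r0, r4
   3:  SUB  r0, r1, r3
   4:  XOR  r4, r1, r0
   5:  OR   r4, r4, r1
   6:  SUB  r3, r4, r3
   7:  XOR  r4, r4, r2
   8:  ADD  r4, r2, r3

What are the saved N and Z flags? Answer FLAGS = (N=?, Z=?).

after  0: r0=0xc2 r1=0x3e r2=0x04 r3=0x7a r4=0x85  N=0 Z=0
after  1: r0=0xc2 r1=0x3e r2=0x04 r3=0x7e r4=0x85  N=0 Z=0
after  2: r0=0xc2 r1=0x3e r2=0x04 r3=0x47 r4=0x85  N=0 Z=0
after  3: r0=0xf7 r1=0x3e r2=0x04 r3=0x47 r4=0x85  N=1 Z=0
-- IRQ taken; context saved, return-PC = 4 --

FLAGS = (N=1, Z=0)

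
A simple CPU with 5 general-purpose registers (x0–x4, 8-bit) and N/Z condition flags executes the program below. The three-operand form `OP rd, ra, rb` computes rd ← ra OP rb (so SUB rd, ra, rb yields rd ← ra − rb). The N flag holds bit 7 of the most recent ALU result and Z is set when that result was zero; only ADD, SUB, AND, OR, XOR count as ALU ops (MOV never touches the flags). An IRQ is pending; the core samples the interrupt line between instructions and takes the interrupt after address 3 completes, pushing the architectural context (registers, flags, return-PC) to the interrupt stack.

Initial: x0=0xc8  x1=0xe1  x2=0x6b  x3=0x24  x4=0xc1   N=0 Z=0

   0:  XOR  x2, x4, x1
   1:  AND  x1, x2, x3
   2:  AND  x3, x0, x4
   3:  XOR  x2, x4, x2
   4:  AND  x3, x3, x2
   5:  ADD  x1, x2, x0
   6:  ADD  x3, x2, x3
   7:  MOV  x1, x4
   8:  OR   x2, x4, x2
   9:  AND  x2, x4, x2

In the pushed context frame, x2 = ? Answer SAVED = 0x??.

after  0: x0=0xc8 x1=0xe1 x2=0x20 x3=0x24 x4=0xc1  N=0 Z=0
after  1: x0=0xc8 x1=0x20 x2=0x20 x3=0x24 x4=0xc1  N=0 Z=0
after  2: x0=0xc8 x1=0x20 x2=0x20 x3=0xc0 x4=0xc1  N=1 Z=0
after  3: x0=0xc8 x1=0x20 x2=0xe1 x3=0xc0 x4=0xc1  N=1 Z=0
-- IRQ taken; context saved, return-PC = 4 --

SAVED = 0xe1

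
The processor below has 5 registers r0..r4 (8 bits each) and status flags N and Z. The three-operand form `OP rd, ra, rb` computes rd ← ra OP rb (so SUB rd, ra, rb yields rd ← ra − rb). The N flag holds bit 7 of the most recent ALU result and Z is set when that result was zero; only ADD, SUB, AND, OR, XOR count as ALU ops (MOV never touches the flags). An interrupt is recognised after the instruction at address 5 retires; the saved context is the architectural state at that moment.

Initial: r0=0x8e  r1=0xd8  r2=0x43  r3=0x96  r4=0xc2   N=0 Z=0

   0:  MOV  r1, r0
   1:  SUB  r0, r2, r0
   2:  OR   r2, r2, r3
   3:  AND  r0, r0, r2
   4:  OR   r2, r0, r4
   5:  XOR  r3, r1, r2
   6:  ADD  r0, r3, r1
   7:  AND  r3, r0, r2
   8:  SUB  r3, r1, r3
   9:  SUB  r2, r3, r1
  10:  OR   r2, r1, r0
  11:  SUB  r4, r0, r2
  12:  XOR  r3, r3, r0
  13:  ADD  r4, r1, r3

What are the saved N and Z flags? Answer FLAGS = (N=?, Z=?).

FLAGS = (N=0, Z=0)

after  0: r0=0x8e r1=0x8e r2=0x43 r3=0x96 r4=0xc2  N=0 Z=0
after  1: r0=0xb5 r1=0x8e r2=0x43 r3=0x96 r4=0xc2  N=1 Z=0
after  2: r0=0xb5 r1=0x8e r2=0xd7 r3=0x96 r4=0xc2  N=1 Z=0
after  3: r0=0x95 r1=0x8e r2=0xd7 r3=0x96 r4=0xc2  N=1 Z=0
after  4: r0=0x95 r1=0x8e r2=0xd7 r3=0x96 r4=0xc2  N=1 Z=0
after  5: r0=0x95 r1=0x8e r2=0xd7 r3=0x59 r4=0xc2  N=0 Z=0
-- IRQ taken; context saved, return-PC = 6 --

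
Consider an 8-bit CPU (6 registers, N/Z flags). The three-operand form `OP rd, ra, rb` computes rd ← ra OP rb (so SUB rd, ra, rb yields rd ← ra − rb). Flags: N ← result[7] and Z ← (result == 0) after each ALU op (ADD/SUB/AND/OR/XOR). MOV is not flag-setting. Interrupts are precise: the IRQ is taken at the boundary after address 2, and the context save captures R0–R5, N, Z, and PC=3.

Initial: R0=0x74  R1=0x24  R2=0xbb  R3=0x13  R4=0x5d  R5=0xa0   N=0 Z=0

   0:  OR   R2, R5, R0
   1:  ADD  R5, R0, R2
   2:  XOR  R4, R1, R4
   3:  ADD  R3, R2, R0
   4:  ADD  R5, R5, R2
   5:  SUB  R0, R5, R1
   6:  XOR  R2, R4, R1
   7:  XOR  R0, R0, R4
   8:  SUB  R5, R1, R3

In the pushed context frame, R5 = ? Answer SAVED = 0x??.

SAVED = 0x68

after  0: R0=0x74 R1=0x24 R2=0xf4 R3=0x13 R4=0x5d R5=0xa0  N=1 Z=0
after  1: R0=0x74 R1=0x24 R2=0xf4 R3=0x13 R4=0x5d R5=0x68  N=0 Z=0
after  2: R0=0x74 R1=0x24 R2=0xf4 R3=0x13 R4=0x79 R5=0x68  N=0 Z=0
-- IRQ taken; context saved, return-PC = 3 --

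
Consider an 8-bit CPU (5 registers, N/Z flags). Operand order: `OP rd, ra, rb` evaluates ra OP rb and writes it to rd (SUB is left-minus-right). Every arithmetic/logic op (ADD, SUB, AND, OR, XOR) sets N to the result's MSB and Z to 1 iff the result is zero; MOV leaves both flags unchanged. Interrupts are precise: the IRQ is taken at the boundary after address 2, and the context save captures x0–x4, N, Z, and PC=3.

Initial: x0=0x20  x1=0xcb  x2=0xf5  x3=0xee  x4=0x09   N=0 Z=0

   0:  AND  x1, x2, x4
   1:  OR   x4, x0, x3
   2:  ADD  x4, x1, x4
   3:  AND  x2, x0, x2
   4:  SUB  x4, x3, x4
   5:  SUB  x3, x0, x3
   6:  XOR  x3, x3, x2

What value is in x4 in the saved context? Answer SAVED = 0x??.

SAVED = 0xef

after  0: x0=0x20 x1=0x01 x2=0xf5 x3=0xee x4=0x09  N=0 Z=0
after  1: x0=0x20 x1=0x01 x2=0xf5 x3=0xee x4=0xee  N=1 Z=0
after  2: x0=0x20 x1=0x01 x2=0xf5 x3=0xee x4=0xef  N=1 Z=0
-- IRQ taken; context saved, return-PC = 3 --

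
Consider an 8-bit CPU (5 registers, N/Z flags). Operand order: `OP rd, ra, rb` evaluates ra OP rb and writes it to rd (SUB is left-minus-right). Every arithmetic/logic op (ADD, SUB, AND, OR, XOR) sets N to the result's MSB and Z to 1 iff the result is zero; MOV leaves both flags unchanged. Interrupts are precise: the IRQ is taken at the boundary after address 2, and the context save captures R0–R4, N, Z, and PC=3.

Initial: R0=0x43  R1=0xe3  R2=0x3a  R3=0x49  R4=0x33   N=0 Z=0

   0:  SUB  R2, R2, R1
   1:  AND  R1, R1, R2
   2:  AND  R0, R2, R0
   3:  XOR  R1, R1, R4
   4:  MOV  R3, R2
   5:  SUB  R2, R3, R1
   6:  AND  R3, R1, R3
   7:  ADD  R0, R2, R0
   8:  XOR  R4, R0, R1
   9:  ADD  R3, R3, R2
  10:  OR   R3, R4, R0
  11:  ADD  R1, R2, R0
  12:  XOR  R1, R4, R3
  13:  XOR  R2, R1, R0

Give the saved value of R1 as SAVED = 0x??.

after  0: R0=0x43 R1=0xe3 R2=0x57 R3=0x49 R4=0x33  N=0 Z=0
after  1: R0=0x43 R1=0x43 R2=0x57 R3=0x49 R4=0x33  N=0 Z=0
after  2: R0=0x43 R1=0x43 R2=0x57 R3=0x49 R4=0x33  N=0 Z=0
-- IRQ taken; context saved, return-PC = 3 --

SAVED = 0x43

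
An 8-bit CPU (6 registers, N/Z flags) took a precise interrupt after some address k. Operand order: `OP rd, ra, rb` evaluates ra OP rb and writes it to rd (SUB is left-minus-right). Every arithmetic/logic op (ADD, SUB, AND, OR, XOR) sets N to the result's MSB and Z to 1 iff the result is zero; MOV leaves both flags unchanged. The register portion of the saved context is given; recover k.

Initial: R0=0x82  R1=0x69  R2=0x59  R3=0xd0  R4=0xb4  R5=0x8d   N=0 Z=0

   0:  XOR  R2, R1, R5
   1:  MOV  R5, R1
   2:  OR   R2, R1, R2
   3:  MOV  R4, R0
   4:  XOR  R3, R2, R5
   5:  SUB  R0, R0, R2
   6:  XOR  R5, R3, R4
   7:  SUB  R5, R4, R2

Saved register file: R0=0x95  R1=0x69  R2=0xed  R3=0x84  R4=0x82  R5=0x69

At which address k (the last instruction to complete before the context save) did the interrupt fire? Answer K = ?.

after  0: R0=0x82 R1=0x69 R2=0xe4 R3=0xd0 R4=0xb4 R5=0x8d  N=1 Z=0
after  1: R0=0x82 R1=0x69 R2=0xe4 R3=0xd0 R4=0xb4 R5=0x69  N=1 Z=0
after  2: R0=0x82 R1=0x69 R2=0xed R3=0xd0 R4=0xb4 R5=0x69  N=1 Z=0
after  3: R0=0x82 R1=0x69 R2=0xed R3=0xd0 R4=0x82 R5=0x69  N=1 Z=0
after  4: R0=0x82 R1=0x69 R2=0xed R3=0x84 R4=0x82 R5=0x69  N=1 Z=0
after  5: R0=0x95 R1=0x69 R2=0xed R3=0x84 R4=0x82 R5=0x69  N=1 Z=0
-- IRQ taken; context saved, return-PC = 6 --

K = 5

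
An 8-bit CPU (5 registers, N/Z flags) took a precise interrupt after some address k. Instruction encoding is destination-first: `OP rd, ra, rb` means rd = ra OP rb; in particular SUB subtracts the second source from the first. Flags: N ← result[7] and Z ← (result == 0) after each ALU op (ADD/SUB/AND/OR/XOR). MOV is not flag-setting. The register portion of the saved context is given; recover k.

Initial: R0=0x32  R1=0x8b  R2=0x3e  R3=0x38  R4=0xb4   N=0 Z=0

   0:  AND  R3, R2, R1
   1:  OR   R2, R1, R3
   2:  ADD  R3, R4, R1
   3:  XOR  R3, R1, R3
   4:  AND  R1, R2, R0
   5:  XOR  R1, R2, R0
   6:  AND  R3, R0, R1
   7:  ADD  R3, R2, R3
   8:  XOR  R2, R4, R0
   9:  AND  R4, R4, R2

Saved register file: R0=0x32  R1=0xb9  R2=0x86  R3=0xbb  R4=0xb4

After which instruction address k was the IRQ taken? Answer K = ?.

K = 8

after  0: R0=0x32 R1=0x8b R2=0x3e R3=0x0a R4=0xb4  N=0 Z=0
after  1: R0=0x32 R1=0x8b R2=0x8b R3=0x0a R4=0xb4  N=1 Z=0
after  2: R0=0x32 R1=0x8b R2=0x8b R3=0x3f R4=0xb4  N=0 Z=0
after  3: R0=0x32 R1=0x8b R2=0x8b R3=0xb4 R4=0xb4  N=1 Z=0
after  4: R0=0x32 R1=0x02 R2=0x8b R3=0xb4 R4=0xb4  N=0 Z=0
after  5: R0=0x32 R1=0xb9 R2=0x8b R3=0xb4 R4=0xb4  N=1 Z=0
after  6: R0=0x32 R1=0xb9 R2=0x8b R3=0x30 R4=0xb4  N=0 Z=0
after  7: R0=0x32 R1=0xb9 R2=0x8b R3=0xbb R4=0xb4  N=1 Z=0
after  8: R0=0x32 R1=0xb9 R2=0x86 R3=0xbb R4=0xb4  N=1 Z=0
-- IRQ taken; context saved, return-PC = 9 --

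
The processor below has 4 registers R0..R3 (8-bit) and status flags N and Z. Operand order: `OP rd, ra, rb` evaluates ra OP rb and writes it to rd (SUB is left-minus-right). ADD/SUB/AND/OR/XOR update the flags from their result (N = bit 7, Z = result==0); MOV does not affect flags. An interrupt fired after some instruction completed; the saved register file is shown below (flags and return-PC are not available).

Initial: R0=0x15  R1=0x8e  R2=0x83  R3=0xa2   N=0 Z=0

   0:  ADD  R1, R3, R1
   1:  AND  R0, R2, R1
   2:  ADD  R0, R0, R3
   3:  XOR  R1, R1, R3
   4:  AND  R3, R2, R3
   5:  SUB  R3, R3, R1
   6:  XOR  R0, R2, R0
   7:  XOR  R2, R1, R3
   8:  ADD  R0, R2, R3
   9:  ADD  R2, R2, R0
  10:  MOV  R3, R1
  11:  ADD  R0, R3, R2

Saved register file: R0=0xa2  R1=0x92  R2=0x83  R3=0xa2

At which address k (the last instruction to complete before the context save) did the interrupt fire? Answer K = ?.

after  0: R0=0x15 R1=0x30 R2=0x83 R3=0xa2  N=0 Z=0
after  1: R0=0x00 R1=0x30 R2=0x83 R3=0xa2  N=0 Z=1
after  2: R0=0xa2 R1=0x30 R2=0x83 R3=0xa2  N=1 Z=0
after  3: R0=0xa2 R1=0x92 R2=0x83 R3=0xa2  N=1 Z=0
-- IRQ taken; context saved, return-PC = 4 --

K = 3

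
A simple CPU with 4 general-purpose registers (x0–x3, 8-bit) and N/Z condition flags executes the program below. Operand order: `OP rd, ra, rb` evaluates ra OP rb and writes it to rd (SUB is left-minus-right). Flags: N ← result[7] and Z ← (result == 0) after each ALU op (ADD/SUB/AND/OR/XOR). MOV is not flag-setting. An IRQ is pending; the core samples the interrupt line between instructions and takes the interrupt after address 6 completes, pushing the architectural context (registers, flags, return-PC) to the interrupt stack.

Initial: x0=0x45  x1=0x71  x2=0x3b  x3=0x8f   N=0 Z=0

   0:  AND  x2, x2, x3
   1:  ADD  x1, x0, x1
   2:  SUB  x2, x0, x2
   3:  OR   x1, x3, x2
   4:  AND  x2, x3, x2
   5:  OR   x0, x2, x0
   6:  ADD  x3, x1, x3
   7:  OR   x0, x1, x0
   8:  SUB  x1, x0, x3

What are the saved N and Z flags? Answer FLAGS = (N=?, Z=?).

FLAGS = (N=0, Z=0)

after  0: x0=0x45 x1=0x71 x2=0x0b x3=0x8f  N=0 Z=0
after  1: x0=0x45 x1=0xb6 x2=0x0b x3=0x8f  N=1 Z=0
after  2: x0=0x45 x1=0xb6 x2=0x3a x3=0x8f  N=0 Z=0
after  3: x0=0x45 x1=0xbf x2=0x3a x3=0x8f  N=1 Z=0
after  4: x0=0x45 x1=0xbf x2=0x0a x3=0x8f  N=0 Z=0
after  5: x0=0x4f x1=0xbf x2=0x0a x3=0x8f  N=0 Z=0
after  6: x0=0x4f x1=0xbf x2=0x0a x3=0x4e  N=0 Z=0
-- IRQ taken; context saved, return-PC = 7 --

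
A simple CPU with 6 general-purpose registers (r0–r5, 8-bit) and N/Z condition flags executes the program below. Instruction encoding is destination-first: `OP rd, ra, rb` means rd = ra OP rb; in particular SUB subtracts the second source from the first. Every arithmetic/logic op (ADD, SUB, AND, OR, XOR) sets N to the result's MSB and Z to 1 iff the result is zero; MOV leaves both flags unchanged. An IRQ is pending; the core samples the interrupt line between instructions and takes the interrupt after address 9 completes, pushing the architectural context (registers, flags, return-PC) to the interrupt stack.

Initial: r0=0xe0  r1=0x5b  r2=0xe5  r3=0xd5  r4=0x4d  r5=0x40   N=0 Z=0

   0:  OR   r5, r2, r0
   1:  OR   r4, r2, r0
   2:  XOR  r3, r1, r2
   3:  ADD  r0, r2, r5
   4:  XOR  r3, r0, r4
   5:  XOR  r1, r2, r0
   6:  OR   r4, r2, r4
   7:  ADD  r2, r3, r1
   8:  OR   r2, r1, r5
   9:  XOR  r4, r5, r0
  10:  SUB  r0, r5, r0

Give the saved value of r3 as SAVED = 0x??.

after  0: r0=0xe0 r1=0x5b r2=0xe5 r3=0xd5 r4=0x4d r5=0xe5  N=1 Z=0
after  1: r0=0xe0 r1=0x5b r2=0xe5 r3=0xd5 r4=0xe5 r5=0xe5  N=1 Z=0
after  2: r0=0xe0 r1=0x5b r2=0xe5 r3=0xbe r4=0xe5 r5=0xe5  N=1 Z=0
after  3: r0=0xca r1=0x5b r2=0xe5 r3=0xbe r4=0xe5 r5=0xe5  N=1 Z=0
after  4: r0=0xca r1=0x5b r2=0xe5 r3=0x2f r4=0xe5 r5=0xe5  N=0 Z=0
after  5: r0=0xca r1=0x2f r2=0xe5 r3=0x2f r4=0xe5 r5=0xe5  N=0 Z=0
after  6: r0=0xca r1=0x2f r2=0xe5 r3=0x2f r4=0xe5 r5=0xe5  N=1 Z=0
after  7: r0=0xca r1=0x2f r2=0x5e r3=0x2f r4=0xe5 r5=0xe5  N=0 Z=0
after  8: r0=0xca r1=0x2f r2=0xef r3=0x2f r4=0xe5 r5=0xe5  N=1 Z=0
after  9: r0=0xca r1=0x2f r2=0xef r3=0x2f r4=0x2f r5=0xe5  N=0 Z=0
-- IRQ taken; context saved, return-PC = 10 --

SAVED = 0x2f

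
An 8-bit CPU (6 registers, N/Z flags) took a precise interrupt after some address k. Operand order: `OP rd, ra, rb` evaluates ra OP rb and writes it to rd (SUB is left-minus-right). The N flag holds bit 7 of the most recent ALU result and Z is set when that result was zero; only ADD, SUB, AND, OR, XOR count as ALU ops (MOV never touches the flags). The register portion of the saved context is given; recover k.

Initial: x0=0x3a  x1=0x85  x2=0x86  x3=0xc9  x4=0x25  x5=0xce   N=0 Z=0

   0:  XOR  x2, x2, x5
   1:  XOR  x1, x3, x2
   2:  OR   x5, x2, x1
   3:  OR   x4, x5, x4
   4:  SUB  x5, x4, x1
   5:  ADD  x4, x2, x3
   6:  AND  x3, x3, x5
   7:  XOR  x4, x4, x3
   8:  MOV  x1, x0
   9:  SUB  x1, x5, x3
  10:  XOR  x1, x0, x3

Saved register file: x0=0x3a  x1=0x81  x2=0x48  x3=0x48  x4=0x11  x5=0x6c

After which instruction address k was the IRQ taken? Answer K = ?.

K = 6

after  0: x0=0x3a x1=0x85 x2=0x48 x3=0xc9 x4=0x25 x5=0xce  N=0 Z=0
after  1: x0=0x3a x1=0x81 x2=0x48 x3=0xc9 x4=0x25 x5=0xce  N=1 Z=0
after  2: x0=0x3a x1=0x81 x2=0x48 x3=0xc9 x4=0x25 x5=0xc9  N=1 Z=0
after  3: x0=0x3a x1=0x81 x2=0x48 x3=0xc9 x4=0xed x5=0xc9  N=1 Z=0
after  4: x0=0x3a x1=0x81 x2=0x48 x3=0xc9 x4=0xed x5=0x6c  N=0 Z=0
after  5: x0=0x3a x1=0x81 x2=0x48 x3=0xc9 x4=0x11 x5=0x6c  N=0 Z=0
after  6: x0=0x3a x1=0x81 x2=0x48 x3=0x48 x4=0x11 x5=0x6c  N=0 Z=0
-- IRQ taken; context saved, return-PC = 7 --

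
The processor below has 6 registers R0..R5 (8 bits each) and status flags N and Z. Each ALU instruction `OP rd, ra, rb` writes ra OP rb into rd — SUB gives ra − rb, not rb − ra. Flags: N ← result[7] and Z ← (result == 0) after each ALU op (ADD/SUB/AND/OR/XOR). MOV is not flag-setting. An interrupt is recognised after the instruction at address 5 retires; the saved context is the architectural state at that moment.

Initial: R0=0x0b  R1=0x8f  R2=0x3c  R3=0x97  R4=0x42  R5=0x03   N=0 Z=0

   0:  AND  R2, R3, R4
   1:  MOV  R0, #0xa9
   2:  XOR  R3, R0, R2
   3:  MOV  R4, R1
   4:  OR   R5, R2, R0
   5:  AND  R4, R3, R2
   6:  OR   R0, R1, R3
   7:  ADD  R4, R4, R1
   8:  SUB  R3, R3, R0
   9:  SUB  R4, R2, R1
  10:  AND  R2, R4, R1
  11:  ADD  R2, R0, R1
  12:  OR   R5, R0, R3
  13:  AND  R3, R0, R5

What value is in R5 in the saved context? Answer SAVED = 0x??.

after  0: R0=0x0b R1=0x8f R2=0x02 R3=0x97 R4=0x42 R5=0x03  N=0 Z=0
after  1: R0=0xa9 R1=0x8f R2=0x02 R3=0x97 R4=0x42 R5=0x03  N=0 Z=0
after  2: R0=0xa9 R1=0x8f R2=0x02 R3=0xab R4=0x42 R5=0x03  N=1 Z=0
after  3: R0=0xa9 R1=0x8f R2=0x02 R3=0xab R4=0x8f R5=0x03  N=1 Z=0
after  4: R0=0xa9 R1=0x8f R2=0x02 R3=0xab R4=0x8f R5=0xab  N=1 Z=0
after  5: R0=0xa9 R1=0x8f R2=0x02 R3=0xab R4=0x02 R5=0xab  N=0 Z=0
-- IRQ taken; context saved, return-PC = 6 --

SAVED = 0xab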